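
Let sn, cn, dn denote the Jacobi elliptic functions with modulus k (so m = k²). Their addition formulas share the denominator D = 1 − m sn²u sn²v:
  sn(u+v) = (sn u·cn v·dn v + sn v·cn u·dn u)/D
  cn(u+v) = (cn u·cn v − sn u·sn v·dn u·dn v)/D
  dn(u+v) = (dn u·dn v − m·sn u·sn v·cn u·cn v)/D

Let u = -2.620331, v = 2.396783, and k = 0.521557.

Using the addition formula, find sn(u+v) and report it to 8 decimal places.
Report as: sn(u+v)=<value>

sn(u+v)=-0.22120205

sn u = -0.6865778237389949, cn u = -0.727056319654692, dn u = 0.9336872771242926
sn v = 0.8204079189384183, cn v = -0.5717786691921392, dn v = 0.9038310582178682
m = k² = 0.272021704249
D = 1 − m·sn²u·sn²v = 0.9136936424609144
sn(u+v) = (sn u·cn v·dn v + sn v·cn u·dn u)/D = -0.2021109064845116/0.9136936424609144 = -0.2212020496718706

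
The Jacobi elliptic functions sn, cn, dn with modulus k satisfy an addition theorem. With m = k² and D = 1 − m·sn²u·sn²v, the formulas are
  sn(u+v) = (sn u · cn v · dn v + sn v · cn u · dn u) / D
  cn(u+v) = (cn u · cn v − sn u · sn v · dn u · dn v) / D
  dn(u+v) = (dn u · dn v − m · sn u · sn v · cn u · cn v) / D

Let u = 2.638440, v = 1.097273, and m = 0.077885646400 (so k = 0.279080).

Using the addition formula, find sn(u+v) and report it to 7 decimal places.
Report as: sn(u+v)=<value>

sn u = 0.535364848081085, cn u = -0.8446209087153342, dn u = 0.9887753864821085
sn v = 0.883751161675286, cn v = 0.4679571393168208, dn v = 0.9691078655005473
m = k² = 0.0778856464
D = 1 − m·sn²u·sn²v = 0.9825651936409774
sn(u+v) = (sn u·cn v·dn v + sn v·cn u·dn u)/D = -0.4952678039058186/0.9825651936409774 = -0.5040559212875864

sn(u+v)=-0.5040559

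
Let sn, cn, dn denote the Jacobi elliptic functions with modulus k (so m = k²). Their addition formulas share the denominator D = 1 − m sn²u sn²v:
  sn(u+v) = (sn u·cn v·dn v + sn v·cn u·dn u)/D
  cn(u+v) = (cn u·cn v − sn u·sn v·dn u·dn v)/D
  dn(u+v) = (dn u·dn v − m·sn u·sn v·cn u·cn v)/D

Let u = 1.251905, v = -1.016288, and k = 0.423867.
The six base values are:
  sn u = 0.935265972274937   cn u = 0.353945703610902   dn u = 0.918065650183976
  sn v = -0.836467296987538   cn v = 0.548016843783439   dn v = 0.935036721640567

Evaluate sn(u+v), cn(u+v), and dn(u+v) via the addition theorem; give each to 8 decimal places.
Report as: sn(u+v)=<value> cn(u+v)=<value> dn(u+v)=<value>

m = k² = 0.179663233689
D = 1 − m·sn²u·sn²v = 0.890041853151883
sn(u+v) = (sn u·cn v·dn v + sn v·cn u·dn u)/D = 0.2074389355386732/0.890041853151883 = 0.2330664954733026
cn(u+v) = (cn u·cn v − sn u·sn v·dn u·dn v)/D = 0.8655308130763573/0.890041853151883 = 0.9724608005918763
dn(u+v) = (dn u·dn v − m·sn u·sn v·cn u·cn v)/D = 0.8856881096455955/0.890041853151883 = 0.9951083833969496

sn(u+v)=0.23306650 cn(u+v)=0.97246080 dn(u+v)=0.99510838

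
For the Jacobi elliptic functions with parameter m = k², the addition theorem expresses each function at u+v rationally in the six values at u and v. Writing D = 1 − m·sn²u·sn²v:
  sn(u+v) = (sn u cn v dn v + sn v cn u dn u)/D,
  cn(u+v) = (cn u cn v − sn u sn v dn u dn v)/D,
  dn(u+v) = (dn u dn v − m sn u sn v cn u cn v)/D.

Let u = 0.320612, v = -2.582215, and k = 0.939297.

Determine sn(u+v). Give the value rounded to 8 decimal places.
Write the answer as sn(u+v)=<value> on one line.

sn u = 0.3106570412047977, cn u = 0.9505220685233356, dn u = 0.9564795926834666
sn v = -0.9996166744485847, cn v = -0.02768581160725075, dn v = 0.3440892561630936
m = k² = 0.882278854209
D = 1 − m·sn²u·sn²v = 0.9149184765881113
sn(u+v) = (sn u·cn v·dn v + sn v·cn u·dn u)/D = -0.9117658988419826/0.9149184765881113 = -0.9965542528358535

sn(u+v)=-0.99655425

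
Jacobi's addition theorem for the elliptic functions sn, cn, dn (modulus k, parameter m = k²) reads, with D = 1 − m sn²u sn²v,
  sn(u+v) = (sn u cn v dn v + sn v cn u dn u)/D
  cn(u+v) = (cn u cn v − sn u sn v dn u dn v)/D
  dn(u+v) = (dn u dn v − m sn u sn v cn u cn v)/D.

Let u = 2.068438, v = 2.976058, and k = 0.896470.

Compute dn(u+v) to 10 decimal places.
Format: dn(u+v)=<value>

sn u = 0.996146491423172, cn u = 0.08770500342229263, dn u = 0.4500260155754742
sn v = 0.9440602384546375, cn v = -0.3297730525209313, dn v = 0.5326721417831255
m = k² = 0.8036584609
D = 1 − m·sn²u·sn²v = 0.2892492056102079
dn(u+v) = (dn u·dn v − m·sn u·sn v·cn u·cn v)/D = 0.2615755068780233/0.2892492056102079 = 0.9043257571829683

dn(u+v)=0.9043257572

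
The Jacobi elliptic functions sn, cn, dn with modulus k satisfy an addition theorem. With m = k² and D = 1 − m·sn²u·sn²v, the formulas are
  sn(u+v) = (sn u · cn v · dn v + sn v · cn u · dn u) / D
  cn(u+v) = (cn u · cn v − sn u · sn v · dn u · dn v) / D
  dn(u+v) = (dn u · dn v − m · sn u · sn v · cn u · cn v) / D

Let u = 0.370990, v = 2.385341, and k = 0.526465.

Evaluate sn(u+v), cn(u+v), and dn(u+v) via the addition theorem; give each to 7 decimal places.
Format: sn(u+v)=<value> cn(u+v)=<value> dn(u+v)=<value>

sn u = 0.3604023998105147, cn u = 0.932796928710007, dn u = 0.9818345162149072
sn v = 0.828793649789227, cn v = -0.5595543638191486, dn v = 0.8997863026040164
m = k² = 0.277165396225
D = 1 − m·sn²u·sn²v = 0.9752709640355003
sn(u+v) = (sn u·cn v·dn v + sn v·cn u·dn u)/D = 0.5775973383365487/0.9752709640355003 = 0.5922429351803443
cn(u+v) = (cn u·cn v − sn u·sn v·dn u·dn v)/D = -0.7858338043360495/0.9752709640355003 = -0.8057594589757979
dn(u+v) = (dn u·dn v − m·sn u·sn v·cn u·cn v)/D = 0.9266530624804483/0.9752709640355003 = 0.9501493396728643

sn(u+v)=0.5922429 cn(u+v)=-0.8057595 dn(u+v)=0.9501493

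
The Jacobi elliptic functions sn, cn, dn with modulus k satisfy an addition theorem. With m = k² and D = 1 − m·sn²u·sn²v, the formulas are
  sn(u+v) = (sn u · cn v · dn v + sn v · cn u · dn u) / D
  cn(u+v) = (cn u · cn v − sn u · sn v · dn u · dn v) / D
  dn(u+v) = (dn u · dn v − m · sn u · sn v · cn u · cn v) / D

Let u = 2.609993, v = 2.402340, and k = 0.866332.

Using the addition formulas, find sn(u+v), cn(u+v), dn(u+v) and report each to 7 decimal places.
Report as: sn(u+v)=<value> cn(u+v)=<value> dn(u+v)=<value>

sn u = 0.9732556402362343, cn u = -0.2297247456160474, dn u = 0.5376588041010101
sn v = 0.9924177314215838, cn v = -0.1229107251627663, dn v = 0.5106928376386076
m = k² = 0.750531134224
D = 1 − m·sn²u·sn²v = 0.2998169365034454
sn(u+v) = (sn u·cn v·dn v + sn v·cn u·dn u)/D = -0.1836679127502477/0.2998169365034454 = -0.6126001916110467
cn(u+v) = (cn u·cn v − sn u·sn v·dn u·dn v)/D = -0.2369731909737438/0.2998169365034454 = -0.790392943565483
dn(u+v) = (dn u·dn v − m·sn u·sn v·cn u·cn v)/D = 0.2541099202192486/0.2998169365034454 = 0.8475502524398865

sn(u+v)=-0.6126002 cn(u+v)=-0.7903929 dn(u+v)=0.8475503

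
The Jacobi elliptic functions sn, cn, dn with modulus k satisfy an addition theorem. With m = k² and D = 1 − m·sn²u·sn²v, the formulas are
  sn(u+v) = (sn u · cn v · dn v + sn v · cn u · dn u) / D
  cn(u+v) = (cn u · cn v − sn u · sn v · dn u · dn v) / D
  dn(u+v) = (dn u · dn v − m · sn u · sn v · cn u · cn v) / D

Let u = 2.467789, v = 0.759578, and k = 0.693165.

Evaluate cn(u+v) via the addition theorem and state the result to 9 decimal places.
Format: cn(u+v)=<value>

sn u = 0.8924820267863762, cn u = -0.4510829545253091, dn u = 0.785676705763336
sn v = 0.665794691744547, cn v = 0.7461349934460812, dn v = 0.8871373072605626
m = k² = 0.480477717225
D = 1 − m·sn²u·sn²v = 0.8303503899314945
cn(u+v) = (cn u·cn v − sn u·sn v·dn u·dn v)/D = -0.7507348572970264/0.8303503899314945 = -0.9041181486757216

cn(u+v)=-0.904118149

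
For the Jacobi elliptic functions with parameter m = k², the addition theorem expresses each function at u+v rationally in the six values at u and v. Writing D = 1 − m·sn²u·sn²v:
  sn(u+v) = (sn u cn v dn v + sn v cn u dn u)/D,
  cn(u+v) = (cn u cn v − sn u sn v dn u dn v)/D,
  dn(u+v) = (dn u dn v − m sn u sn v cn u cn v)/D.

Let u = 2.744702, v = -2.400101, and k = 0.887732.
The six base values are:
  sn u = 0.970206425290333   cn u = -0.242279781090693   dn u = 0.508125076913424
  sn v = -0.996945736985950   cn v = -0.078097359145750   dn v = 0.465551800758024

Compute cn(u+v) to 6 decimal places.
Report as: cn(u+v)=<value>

cn(u+v)=0.942963

m = k² = 0.788068103824
D = 1 − m·sn²u·sn²v = 0.2627155328186275
cn(u+v) = (cn u·cn v − sn u·sn v·dn u·dn v)/D = 0.2477310451764886/0.2627155328186275 = 0.9429630692887739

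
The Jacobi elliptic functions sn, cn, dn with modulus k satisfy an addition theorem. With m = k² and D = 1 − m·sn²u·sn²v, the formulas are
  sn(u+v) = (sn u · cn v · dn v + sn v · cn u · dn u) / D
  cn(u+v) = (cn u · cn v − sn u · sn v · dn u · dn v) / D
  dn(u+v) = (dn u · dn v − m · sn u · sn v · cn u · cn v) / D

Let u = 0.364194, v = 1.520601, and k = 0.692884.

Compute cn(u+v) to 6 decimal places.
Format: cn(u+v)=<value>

sn u = 0.3526866818811607, cn u = 0.9357414730702369, dn u = 0.9696818212444185
sn v = 0.9735825610953502, cn v = 0.2283352726387639, dn v = 0.7382019516438872
m = k² = 0.480088237456
D = 1 − m·sn²u·sn²v = 0.9433963081168599
cn(u+v) = (cn u·cn v − sn u·sn v·dn u·dn v)/D = -0.03212839265842874/0.9433963081168599 = -0.03405609326854494

cn(u+v)=-0.034056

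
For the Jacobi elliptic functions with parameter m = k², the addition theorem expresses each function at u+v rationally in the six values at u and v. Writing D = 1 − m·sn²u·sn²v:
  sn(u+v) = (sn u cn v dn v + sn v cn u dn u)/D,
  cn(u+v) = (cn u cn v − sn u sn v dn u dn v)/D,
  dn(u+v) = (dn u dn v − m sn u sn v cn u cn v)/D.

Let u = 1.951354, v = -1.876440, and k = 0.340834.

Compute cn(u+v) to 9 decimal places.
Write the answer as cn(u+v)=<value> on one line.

cn(u+v)=0.997195867

sn u = 0.9515726176534038, cn u = -0.3074240610821622, dn u = 0.9459445823111313
sn v = -0.9709302548172391, cn v = -0.239362570759363, dn v = 0.9436566930907092
m = k² = 0.116167815556
D = 1 − m·sn²u·sn²v = 0.9008378889276423
cn(u+v) = (cn u·cn v − sn u·sn v·dn u·dn v)/D = 0.8983118195601545/0.9008378889276423 = 0.997195866871791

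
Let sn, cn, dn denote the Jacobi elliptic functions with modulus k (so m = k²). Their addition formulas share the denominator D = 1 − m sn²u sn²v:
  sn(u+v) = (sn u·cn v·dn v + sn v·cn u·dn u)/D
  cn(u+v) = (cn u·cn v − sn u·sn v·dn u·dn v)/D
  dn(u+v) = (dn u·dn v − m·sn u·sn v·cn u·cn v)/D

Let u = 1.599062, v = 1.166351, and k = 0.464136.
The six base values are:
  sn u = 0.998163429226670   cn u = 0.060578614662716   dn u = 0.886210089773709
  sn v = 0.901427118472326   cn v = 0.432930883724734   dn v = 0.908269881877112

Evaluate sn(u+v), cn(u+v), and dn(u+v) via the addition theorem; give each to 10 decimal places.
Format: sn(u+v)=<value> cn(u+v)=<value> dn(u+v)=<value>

m = k² = 0.215422226496
D = 1 − m·sn²u·sn²v = 0.8255965559770348
sn(u+v) = (sn u·cn v·dn v + sn v·cn u·dn u)/D = 0.4408893667651143/0.8255965559770348 = 0.5340252010176485
cn(u+v) = (cn u·cn v − sn u·sn v·dn u·dn v)/D = -0.6980159307025862/0.8255965559770348 = -0.8454685592486926
dn(u+v) = (dn u·dn v − m·sn u·sn v·cn u·cn v)/D = 0.7998344585936714/0.8255965559770348 = 0.968795779007489

sn(u+v)=0.5340252010 cn(u+v)=-0.8454685592 dn(u+v)=0.9687957790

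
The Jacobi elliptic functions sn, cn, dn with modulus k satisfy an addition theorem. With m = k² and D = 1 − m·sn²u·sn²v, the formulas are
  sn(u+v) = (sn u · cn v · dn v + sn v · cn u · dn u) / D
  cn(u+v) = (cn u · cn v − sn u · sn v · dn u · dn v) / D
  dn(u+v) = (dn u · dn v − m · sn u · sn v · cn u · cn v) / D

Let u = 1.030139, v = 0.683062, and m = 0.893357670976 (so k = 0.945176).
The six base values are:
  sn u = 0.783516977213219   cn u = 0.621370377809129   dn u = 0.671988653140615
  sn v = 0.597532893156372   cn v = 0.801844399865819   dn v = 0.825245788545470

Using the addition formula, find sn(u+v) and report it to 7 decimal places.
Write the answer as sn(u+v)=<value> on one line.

sn(u+v)=0.9549668

m = k² = 0.893357670976
D = 1 − m·sn²u·sn²v = 0.8041850580796966
sn(u+v) = (sn u·cn v·dn v + sn v·cn u·dn u)/D = 0.7679700026310779/0.8041850580796966 = 0.95496676407406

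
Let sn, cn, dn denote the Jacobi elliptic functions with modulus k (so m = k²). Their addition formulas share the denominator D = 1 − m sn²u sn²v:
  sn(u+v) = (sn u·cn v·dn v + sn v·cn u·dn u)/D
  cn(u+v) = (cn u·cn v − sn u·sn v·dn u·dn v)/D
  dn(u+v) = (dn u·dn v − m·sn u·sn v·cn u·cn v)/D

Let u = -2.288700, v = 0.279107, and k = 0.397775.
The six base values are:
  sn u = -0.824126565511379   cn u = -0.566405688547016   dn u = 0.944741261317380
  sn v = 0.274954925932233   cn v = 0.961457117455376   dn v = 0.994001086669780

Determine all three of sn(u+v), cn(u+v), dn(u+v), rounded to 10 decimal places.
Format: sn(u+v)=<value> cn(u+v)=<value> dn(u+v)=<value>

m = k² = 0.158224950625
D = 1 − m·sn²u·sn²v = 0.9918757027366372
sn(u+v) = (sn u·cn v·dn v + sn v·cn u·dn u)/D = -0.9347392963465399/0.9918757027366372 = -0.9423955983270333
cn(u+v) = (cn u·cn v − sn u·sn v·dn u·dn v)/D = -0.3317828469720421/0.9918757027366372 = -0.3345004278828847
dn(u+v) = (dn u·dn v − m·sn u·sn v·cn u·cn v)/D = 0.9195489810954174/0.9918757027366372 = 0.9270808616022485

sn(u+v)=-0.9423955983 cn(u+v)=-0.3345004279 dn(u+v)=0.9270808616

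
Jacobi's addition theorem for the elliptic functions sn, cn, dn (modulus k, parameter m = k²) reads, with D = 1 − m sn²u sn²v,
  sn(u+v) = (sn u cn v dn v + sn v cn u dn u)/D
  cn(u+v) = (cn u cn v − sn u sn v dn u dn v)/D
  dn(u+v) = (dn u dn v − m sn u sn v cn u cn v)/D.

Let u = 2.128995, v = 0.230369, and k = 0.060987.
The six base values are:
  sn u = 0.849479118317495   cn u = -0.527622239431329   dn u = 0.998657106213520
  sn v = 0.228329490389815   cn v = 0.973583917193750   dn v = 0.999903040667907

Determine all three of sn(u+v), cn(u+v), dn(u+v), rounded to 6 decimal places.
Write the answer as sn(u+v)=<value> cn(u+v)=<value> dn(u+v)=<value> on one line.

sn(u+v)=0.706748 cn(u+v)=-0.707465 dn(u+v)=0.999071

m = k² = 0.003719414169
D = 1 − m·sn²u·sn²v = 0.9998600722112496
sn(u+v) = (sn u·cn v·dn v + sn v·cn u·dn u)/D = 0.7066490820892398/0.9998600722112496 = 0.7067479757706932
cn(u+v) = (cn u·cn v − sn u·sn v·dn u·dn v)/D = -0.707366410557301/0.9998600722112496 = -0.7074654046269878
dn(u+v) = (dn u·dn v − m·sn u·sn v·cn u·cn v)/D = 0.9989308602985992/0.9998600722112496 = 0.999070658046585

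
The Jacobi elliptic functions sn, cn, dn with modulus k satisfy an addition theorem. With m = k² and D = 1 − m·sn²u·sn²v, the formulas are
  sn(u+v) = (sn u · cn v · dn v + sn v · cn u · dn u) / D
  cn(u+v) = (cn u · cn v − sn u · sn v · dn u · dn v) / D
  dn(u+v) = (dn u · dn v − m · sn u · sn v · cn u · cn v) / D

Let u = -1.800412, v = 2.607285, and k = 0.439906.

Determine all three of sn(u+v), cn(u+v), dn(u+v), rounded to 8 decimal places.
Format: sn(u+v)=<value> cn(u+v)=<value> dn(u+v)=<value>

sn u = -0.9916340169057512, cn u = -0.1290812787175752, dn u = 0.8998372584450493
sn v = 0.6405669946130632, cn v = -0.7679022889745725, dn v = 0.959476320972585
m = k² = 0.193517288836
D = 1 − m·sn²u·sn²v = 0.9219178579096159
sn(u+v) = (sn u·cn v·dn v + sn v·cn u·dn u)/D = 0.6562169103028977/0.9219178579096159 = 0.7117954215474505
cn(u+v) = (cn u·cn v − sn u·sn v·dn u·dn v)/D = 0.6475429741454798/0.9219178579096159 = 0.7023868434588501
dn(u+v) = (dn u·dn v − m·sn u·sn v·cn u·cn v)/D = 0.8755569651636258/0.9219178579096159 = 0.9497125558982986

sn(u+v)=0.71179542 cn(u+v)=0.70238684 dn(u+v)=0.94971256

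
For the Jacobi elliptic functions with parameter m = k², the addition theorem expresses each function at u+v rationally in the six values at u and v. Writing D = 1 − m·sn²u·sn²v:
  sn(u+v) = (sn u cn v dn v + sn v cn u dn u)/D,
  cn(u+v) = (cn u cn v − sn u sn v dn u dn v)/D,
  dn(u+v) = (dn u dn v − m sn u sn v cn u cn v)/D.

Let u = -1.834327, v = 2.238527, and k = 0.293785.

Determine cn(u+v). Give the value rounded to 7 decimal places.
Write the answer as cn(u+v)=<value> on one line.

sn u = -0.9763339492858992, cn u = -0.2162683968401284, dn u = 0.9579808188546363
sn v = 0.8211208228793895, cn v = -0.5707544079846202, dn v = 0.9704672322660666
m = k² = 0.086309626225
D = 1 − m·sn²u·sn²v = 0.944528469452837
cn(u+v) = (cn u·cn v − sn u·sn v·dn u·dn v)/D = 0.868756777187623/0.944528469452837 = 0.9197782865040496

cn(u+v)=0.9197783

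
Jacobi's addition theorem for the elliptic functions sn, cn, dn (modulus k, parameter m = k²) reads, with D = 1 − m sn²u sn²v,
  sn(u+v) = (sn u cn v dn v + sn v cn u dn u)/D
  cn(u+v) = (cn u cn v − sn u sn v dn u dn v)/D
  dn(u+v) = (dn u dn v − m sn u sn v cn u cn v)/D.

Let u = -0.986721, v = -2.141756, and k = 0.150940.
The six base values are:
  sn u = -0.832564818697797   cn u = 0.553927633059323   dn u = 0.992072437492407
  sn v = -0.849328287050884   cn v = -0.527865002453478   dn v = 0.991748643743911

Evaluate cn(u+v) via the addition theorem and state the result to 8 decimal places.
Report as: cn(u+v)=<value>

m = k² = 0.0227828836
D = 1 − m·sn²u·sn²v = 0.9886081048576073
cn(u+v) = (cn u·cn v − sn u·sn v·dn u·dn v)/D = -0.9881256668946788/0.9886081048576073 = -0.9995120028244175

cn(u+v)=-0.99951200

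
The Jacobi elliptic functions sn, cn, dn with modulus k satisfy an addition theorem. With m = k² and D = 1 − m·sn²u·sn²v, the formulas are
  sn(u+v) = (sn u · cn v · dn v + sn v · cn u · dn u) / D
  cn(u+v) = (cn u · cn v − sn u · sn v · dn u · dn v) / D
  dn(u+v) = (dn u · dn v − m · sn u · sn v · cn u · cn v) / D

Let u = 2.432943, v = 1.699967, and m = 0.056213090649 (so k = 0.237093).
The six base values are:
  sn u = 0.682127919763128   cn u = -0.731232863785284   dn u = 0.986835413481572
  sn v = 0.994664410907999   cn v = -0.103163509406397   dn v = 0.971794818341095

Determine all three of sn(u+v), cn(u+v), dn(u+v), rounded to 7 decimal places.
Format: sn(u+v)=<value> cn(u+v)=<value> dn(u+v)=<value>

sn(u+v)=-0.8070260 cn(u+v)=-0.5905159 dn(u+v)=0.9815238

m = k² = 0.056213090649
D = 1 − m·sn²u·sn²v = 0.9741225025968661
sn(u+v) = (sn u·cn v·dn v + sn v·cn u·dn u)/D = -0.786142181198142/0.9741225025968661 = -0.8070259942691022
cn(u+v) = (cn u·cn v − sn u·sn v·dn u·dn v)/D = -0.5752348398755147/0.9741225025968661 = -0.5905159139040767
dn(u+v) = (dn u·dn v − m·sn u·sn v·cn u·cn v)/D = 0.9561243968520712/0.9741225025968661 = 0.9815237758117541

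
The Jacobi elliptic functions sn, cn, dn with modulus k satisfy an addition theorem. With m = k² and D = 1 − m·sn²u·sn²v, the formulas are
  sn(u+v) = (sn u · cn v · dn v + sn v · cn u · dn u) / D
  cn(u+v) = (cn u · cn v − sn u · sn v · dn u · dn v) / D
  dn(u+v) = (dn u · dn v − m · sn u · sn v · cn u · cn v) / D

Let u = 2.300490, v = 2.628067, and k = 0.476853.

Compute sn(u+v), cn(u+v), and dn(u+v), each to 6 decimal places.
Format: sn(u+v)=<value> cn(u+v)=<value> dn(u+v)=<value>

sn(u+v)=-0.996691 cn(u+v)=-0.081286 dn(u+v)=0.879837

sn u = 0.8479551691283241, cn u = -0.5300679495579366, dn u = 0.9146043432993417
sn v = 0.6493013784685424, cn v = -0.7605312090367171, dn v = 0.9508599498629662
m = k² = 0.227388783609
D = 1 − m·sn²u·sn²v = 0.9310701279743029
sn(u+v) = (sn u·cn v·dn v + sn v·cn u·dn u)/D = -0.9279890283936311/0.9310701279743029 = -0.9966907975155693
cn(u+v) = (cn u·cn v − sn u·sn v·dn u·dn v)/D = -0.07568319752183593/0.9310701279743029 = -0.08128624820828185
dn(u+v) = (dn u·dn v − m·sn u·sn v·cn u·cn v)/D = 0.8191902290320117/0.9310701279743029 = 0.8798373016373059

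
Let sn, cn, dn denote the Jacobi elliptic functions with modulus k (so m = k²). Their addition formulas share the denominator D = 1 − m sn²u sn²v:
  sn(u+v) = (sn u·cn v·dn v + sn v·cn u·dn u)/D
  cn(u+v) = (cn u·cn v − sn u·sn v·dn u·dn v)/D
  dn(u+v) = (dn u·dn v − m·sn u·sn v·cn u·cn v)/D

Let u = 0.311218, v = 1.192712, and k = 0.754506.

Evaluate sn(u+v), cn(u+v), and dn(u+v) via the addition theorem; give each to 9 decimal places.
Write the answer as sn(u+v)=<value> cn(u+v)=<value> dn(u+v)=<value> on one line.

sn u = 0.303553551108711, cn u = 0.9528143794093848, dn u = 0.9734186643334778
sn v = 0.8781809181228905, cn v = 0.4783286266206916, dn v = 0.7489798520295203
m = k² = 0.569279304036
D = 1 − m·sn²u·sn²v = 0.9595457621668944
sn(u+v) = (sn u·cn v·dn v + sn v·cn u·dn u)/D = 0.9232522902556288/0.9595457621668944 = 0.9621764033126405
cn(u+v) = (cn u·cn v − sn u·sn v·dn u·dn v)/D = 0.2614063469584898/0.9595457621668944 = 0.2724271809279517
dn(u+v) = (dn u·dn v − m·sn u·sn v·cn u·cn v)/D = 0.6599070813719893/0.9595457621668944 = 0.6877286184681323

sn(u+v)=0.962176403 cn(u+v)=0.272427181 dn(u+v)=0.687728618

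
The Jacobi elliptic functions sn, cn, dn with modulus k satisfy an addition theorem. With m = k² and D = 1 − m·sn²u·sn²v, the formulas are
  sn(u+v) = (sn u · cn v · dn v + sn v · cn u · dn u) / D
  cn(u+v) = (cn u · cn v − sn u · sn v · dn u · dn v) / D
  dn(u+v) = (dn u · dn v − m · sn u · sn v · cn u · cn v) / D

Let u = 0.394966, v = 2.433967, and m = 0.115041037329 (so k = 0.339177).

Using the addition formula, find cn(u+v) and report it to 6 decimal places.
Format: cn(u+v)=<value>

cn(u+v)=-0.917876

sn u = 0.3837204969192066, cn u = 0.9234492840671204, dn u = 0.9914944247616746
sn v = 0.714277413063645, cn v = -0.6998626845225476, dn v = 0.9702097492039628
m = k² = 0.115041037329
D = 1 − m·sn²u·sn²v = 0.9913579530852045
cn(u+v) = (cn u·cn v − sn u·sn v·dn u·dn v)/D = -0.9099437964100932/0.9913579530852045 = -0.9178761249438284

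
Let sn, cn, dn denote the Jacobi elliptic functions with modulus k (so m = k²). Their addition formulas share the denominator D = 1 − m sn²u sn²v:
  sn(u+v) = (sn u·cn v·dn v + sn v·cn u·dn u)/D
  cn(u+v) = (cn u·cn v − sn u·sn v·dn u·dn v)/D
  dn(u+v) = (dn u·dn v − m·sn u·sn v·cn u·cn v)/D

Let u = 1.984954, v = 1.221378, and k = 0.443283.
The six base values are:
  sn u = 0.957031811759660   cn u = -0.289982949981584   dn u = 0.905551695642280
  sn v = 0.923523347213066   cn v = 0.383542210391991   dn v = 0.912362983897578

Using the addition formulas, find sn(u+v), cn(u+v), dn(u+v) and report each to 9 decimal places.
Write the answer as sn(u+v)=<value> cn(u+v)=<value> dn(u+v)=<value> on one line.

sn(u+v)=0.109133795 cn(u+v)=-0.994027069 dn(u+v)=0.998829140

m = k² = 0.196499818089
D = 1 − m·sn²u·sn²v = 0.8464991944685718
sn(u+v) = (sn u·cn v·dn v + sn v·cn u·dn u)/D = 0.09238166995509132/0.8464991944685718 = 0.109133795470518
cn(u+v) = (cn u·cn v − sn u·sn v·dn u·dn v)/D = -0.8414431135211991/0.8464991944685718 = -0.994027069393082
dn(u+v) = (dn u·dn v − m·sn u·sn v·cn u·cn v)/D = 0.8455080623536371/0.8464991944685718 = 0.9988291399195519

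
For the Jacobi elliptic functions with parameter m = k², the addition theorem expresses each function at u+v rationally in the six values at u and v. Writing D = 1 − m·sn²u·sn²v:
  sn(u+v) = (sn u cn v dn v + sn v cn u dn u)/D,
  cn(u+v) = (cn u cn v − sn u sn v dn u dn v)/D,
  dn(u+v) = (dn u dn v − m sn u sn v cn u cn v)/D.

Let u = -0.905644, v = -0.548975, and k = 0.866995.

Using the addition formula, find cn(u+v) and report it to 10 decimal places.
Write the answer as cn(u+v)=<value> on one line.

cn(u+v)=0.3643788820

sn u = -0.7363733351182252, cn u = 0.6765754291480456, dn u = 0.7696782326294165
sn v = -0.5052133430580427, cn v = 0.8629944831782625, dn v = 0.8989664733372249
m = k² = 0.751680330025
D = 1 − m·sn²u·sn²v = 0.8959651326880401
cn(u+v) = (cn u·cn v − sn u·sn v·dn u·dn v)/D = 0.3264707733852516/0.8959651326880401 = 0.3643788820283514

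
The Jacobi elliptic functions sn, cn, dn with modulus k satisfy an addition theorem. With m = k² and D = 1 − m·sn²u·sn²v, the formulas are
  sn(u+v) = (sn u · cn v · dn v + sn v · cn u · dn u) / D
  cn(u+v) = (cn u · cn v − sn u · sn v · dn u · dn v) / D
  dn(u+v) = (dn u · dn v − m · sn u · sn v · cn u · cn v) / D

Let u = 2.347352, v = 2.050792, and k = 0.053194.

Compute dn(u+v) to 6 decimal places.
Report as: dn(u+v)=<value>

dn(u+v)=0.998722

sn u = 0.7147431336370468, cn u = -0.6993870551552228, dn u = 0.9992769766601728
sn v = 0.8877997811912866, cn v = -0.4602298865965831, dn v = 0.9988842478827097
m = k² = 0.002829601636
D = 1 − m·sn²u·sn²v = 0.9988606547423529
dn(u+v) = (dn u·dn v − m·sn u·sn v·cn u·cn v)/D = 0.9975840912879957/0.9988606547423529 = 0.998721980440118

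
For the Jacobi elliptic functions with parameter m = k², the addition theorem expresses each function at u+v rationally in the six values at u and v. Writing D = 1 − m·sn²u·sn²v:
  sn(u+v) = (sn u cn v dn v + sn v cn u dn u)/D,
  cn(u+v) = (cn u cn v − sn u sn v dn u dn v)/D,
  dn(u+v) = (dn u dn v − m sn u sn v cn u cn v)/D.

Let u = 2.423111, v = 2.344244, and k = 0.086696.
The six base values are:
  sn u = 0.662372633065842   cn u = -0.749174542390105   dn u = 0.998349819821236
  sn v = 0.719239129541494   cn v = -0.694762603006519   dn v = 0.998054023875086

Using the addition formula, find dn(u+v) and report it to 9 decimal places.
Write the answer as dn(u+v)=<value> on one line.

m = k² = 0.007516196416
D = 1 − m·sn²u·sn²v = 0.9982941160015066
dn(u+v) = (dn u·dn v − m·sn u·sn v·cn u·cn v)/D = 0.9945432808903246/0.9982941160015066 = 0.9962427554654882

dn(u+v)=0.996242755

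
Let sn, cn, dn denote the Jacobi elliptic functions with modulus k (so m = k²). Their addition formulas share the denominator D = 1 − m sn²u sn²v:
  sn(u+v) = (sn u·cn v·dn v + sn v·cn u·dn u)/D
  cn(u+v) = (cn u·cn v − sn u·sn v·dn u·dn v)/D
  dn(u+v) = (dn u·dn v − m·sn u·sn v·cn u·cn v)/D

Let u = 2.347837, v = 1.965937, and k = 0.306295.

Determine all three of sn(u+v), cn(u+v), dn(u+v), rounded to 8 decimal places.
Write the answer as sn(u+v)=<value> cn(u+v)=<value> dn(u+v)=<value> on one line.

sn u = 0.7596172543039627, cn u = -0.6503703767575126, dn u = 0.9725564675175843
sn v = 0.9428363236641694, cn v = -0.3332561579017463, dn v = 0.9573936579645631
m = k² = 0.093816627025
D = 1 − m·sn²u·sn²v = 0.9518781773481554
sn(u+v) = (sn u·cn v·dn v + sn v·cn u·dn u)/D = -0.8387260926440132/0.9518781773481554 = -0.8811275566592214
cn(u+v) = (cn u·cn v − sn u·sn v·dn u·dn v)/D = -0.4501228788117224/0.9518781773481554 = -0.4728786619163002
dn(u+v) = (dn u·dn v − m·sn u·sn v·cn u·cn v)/D = 0.916556426650748/0.9518781773481554 = 0.9628925722451054

sn(u+v)=-0.88112756 cn(u+v)=-0.47287866 dn(u+v)=0.96289257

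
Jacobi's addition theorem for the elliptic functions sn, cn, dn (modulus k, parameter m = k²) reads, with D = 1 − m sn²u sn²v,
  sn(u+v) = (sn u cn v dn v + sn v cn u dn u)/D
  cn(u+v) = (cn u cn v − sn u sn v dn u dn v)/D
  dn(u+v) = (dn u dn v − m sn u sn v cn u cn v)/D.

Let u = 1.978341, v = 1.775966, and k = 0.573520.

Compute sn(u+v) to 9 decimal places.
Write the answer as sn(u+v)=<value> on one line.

sn u = 0.9794410952584838, cn u = -0.2017303668733629, dn u = 0.8273212595933283
sn v = 0.9993276776935302, cn v = -0.03666323220415624, dn v = 0.8194613770065435
m = k² = 0.3289251904
D = 1 − m·sn²u·sn²v = 0.6848846124795578
sn(u+v) = (sn u·cn v·dn v + sn v·cn u·dn u)/D = -0.1962100423375298/0.6848846124795578 = -0.2864862763191168

sn(u+v)=-0.286486276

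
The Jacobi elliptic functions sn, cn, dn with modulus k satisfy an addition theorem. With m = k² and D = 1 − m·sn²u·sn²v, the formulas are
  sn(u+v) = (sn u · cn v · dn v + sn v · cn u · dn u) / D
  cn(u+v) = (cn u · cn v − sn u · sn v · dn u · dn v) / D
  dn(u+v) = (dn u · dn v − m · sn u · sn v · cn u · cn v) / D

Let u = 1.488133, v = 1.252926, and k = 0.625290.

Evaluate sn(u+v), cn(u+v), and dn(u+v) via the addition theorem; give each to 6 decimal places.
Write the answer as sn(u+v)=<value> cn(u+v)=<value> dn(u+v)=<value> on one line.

sn u = 0.9754275972954875, cn u = 0.2203202270204717, dn u = 0.7924590495234436
sn v = 0.9165465108568513, cn v = 0.3999281103350098, dn v = 0.8194802895759747
m = k² = 0.3909875841
D = 1 − m·sn²u·sn²v = 0.6874913370046752
sn(u+v) = (sn u·cn v·dn v + sn v·cn u·dn u)/D = 0.4797042273864088/0.6874913370046752 = 0.6977603957548437
cn(u+v) = (cn u·cn v − sn u·sn v·dn u·dn v)/D = -0.4924715145915391/0.6874913370046752 = -0.7163312293318252
dn(u+v) = (dn u·dn v − m·sn u·sn v·cn u·cn v)/D = 0.6186047062208023/0.6874913370046752 = 0.8998000017221971

sn(u+v)=0.697760 cn(u+v)=-0.716331 dn(u+v)=0.899800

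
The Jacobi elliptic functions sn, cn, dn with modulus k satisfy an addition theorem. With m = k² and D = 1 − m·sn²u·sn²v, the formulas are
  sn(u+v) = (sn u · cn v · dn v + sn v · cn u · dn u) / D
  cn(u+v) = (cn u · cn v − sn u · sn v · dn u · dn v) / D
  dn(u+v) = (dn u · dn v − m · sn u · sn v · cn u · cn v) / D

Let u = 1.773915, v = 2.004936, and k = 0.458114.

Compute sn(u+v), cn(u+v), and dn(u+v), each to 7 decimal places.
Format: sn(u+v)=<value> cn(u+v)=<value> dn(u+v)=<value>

sn(u+v)=-0.4318445 cn(u+v)=-0.9019481 dn(u+v)=0.9802355

sn u = 0.9952817297519921, cn u = -0.09702720454533688, dn u = 0.8900041139802926
sn v = 0.9542374074396748, cn v = -0.299050113263326, dn v = 0.8993888485787968
m = k² = 0.209868436996
D = 1 − m·sn²u·sn²v = 0.8106993667211084
sn(u+v) = (sn u·cn v·dn v + sn v·cn u·dn u)/D = -0.3500961003672884/0.8106993667211084 = -0.4318445464972544
cn(u+v) = (cn u·cn v − sn u·sn v·dn u·dn v)/D = -0.7312087141915253/0.8106993667211084 = -0.9019480515310073
dn(u+v) = (dn u·dn v − m·sn u·sn v·cn u·cn v)/D = 0.7946763239382988/0.8106993667211084 = 0.9802355306534713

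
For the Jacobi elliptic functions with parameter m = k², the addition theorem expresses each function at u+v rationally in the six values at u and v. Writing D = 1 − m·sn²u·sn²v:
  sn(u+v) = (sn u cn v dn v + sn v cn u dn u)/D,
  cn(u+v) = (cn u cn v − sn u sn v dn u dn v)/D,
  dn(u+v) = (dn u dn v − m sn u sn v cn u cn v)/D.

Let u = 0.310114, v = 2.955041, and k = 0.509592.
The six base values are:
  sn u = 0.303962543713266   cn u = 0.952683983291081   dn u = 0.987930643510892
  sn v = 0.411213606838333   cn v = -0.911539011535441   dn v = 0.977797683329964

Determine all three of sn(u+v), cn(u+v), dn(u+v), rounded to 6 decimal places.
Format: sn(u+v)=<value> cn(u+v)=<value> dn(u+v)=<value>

sn(u+v)=0.116579 cn(u+v)=-0.993181 dn(u+v)=0.998234

m = k² = 0.259684006464
D = 1 − m·sn²u·sn²v = 0.9959428571709691
sn(u+v) = (sn u·cn v·dn v + sn v·cn u·dn u)/D = 0.1161063284369451/0.9959428571709691 = 0.1165793073377237
cn(u+v) = (cn u·cn v − sn u·sn v·dn u·dn v)/D = -0.9891519070632/0.9959428571709691 = -0.9931813858005277
dn(u+v) = (dn u·dn v − m·sn u·sn v·cn u·cn v)/D = 0.9941838149389926/0.9959428571709691 = 0.9982337920099421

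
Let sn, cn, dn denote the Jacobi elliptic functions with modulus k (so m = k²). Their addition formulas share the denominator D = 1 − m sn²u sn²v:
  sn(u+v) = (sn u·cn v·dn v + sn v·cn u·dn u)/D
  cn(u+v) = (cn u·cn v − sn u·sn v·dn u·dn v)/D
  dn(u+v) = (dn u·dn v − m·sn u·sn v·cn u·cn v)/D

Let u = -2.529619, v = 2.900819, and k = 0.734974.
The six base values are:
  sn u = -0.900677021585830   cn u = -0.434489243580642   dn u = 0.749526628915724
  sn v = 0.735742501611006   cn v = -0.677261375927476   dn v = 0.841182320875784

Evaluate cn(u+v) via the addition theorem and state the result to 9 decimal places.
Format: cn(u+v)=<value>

cn(u+v)=0.933502999

m = k² = 0.540186780676
D = 1 − m·sn²u·sn²v = 0.7627895555091067
cn(u+v) = (cn u·cn v − sn u·sn v·dn u·dn v)/D = 0.7120663380548982/0.7627895555091067 = 0.9335029994998366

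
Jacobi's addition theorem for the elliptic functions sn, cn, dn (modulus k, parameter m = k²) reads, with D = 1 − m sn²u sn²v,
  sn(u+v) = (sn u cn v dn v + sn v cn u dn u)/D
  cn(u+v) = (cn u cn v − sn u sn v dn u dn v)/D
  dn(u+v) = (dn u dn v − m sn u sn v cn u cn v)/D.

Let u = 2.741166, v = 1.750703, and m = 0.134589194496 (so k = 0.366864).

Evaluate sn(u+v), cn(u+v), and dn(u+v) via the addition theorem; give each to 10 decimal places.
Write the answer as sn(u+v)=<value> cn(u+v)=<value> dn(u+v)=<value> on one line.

sn u = 0.4899819061080755, cn u = -0.871732603317495, dn u = 0.9837110962548608
sn v = 0.9934950740283118, cn v = -0.113875097723248, dn v = 0.9312121648593647
m = k² = 0.134589194496
D = 1 − m·sn²u·sn²v = 0.9681065341917794
sn(u+v) = (sn u·cn v·dn v + sn v·cn u·dn u)/D = -0.9039134466048023/0.9681065341917794 = -0.9336921244513978
cn(u+v) = (cn u·cn v − sn u·sn v·dn u·dn v)/D = -0.3466565196153768/0.9681065341917794 = -0.358076830774396
dn(u+v) = (dn u·dn v − m·sn u·sn v·cn u·cn v)/D = 0.9095399271245046/0.9681065341917794 = 0.9395039646993304

sn(u+v)=-0.9336921245 cn(u+v)=-0.3580768308 dn(u+v)=0.9395039647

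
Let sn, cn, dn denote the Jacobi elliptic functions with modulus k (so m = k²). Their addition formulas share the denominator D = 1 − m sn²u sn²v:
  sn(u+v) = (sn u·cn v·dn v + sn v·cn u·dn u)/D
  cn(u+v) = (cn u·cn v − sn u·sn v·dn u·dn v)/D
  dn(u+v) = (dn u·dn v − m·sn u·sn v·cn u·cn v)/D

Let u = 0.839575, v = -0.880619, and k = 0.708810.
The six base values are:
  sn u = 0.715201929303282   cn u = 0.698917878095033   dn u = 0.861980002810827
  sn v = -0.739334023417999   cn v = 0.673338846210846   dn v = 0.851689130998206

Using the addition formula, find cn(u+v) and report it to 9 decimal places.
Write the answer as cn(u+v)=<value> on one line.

cn(u+v)=0.999158051

m = k² = 0.5024116161
D = 1 − m·sn²u·sn²v = 0.8595252035071393
cn(u+v) = (cn u·cn v − sn u·sn v·dn u·dn v)/D = 0.8588015268906485/0.8595252035071393 = 0.9991580507313364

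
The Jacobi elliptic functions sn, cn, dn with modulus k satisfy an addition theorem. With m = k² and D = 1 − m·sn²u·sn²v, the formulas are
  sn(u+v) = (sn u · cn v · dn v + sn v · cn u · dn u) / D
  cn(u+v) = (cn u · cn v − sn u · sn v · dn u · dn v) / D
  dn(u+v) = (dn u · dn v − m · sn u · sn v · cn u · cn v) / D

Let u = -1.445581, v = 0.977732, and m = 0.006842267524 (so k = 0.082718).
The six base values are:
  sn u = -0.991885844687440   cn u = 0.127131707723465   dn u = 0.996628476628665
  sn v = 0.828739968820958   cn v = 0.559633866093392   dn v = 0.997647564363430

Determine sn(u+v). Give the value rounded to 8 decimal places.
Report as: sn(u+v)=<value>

m = k² = 0.006842267524
D = 1 − m·sn²u·sn²v = 0.9953766155839446
sn(u+v) = (sn u·cn v·dn v + sn v·cn u·dn u)/D = -0.4487831829085172/0.9953766155839446 = -0.4508677176881792

sn(u+v)=-0.45086772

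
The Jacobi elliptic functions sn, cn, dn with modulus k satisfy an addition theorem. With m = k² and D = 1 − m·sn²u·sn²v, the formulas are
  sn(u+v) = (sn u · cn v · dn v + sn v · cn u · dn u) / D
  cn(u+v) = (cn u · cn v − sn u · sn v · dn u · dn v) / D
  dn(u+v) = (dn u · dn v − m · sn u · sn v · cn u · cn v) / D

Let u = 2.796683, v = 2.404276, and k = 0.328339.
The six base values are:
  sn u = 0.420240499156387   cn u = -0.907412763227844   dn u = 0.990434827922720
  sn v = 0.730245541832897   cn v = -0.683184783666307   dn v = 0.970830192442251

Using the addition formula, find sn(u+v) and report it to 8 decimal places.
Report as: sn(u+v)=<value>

sn(u+v)=-0.94461343

m = k² = 0.107806498921
D = 1 − m·sn²u·sn²v = 0.9898473695559965
sn(u+v) = (sn u·cn v·dn v + sn v·cn u·dn u)/D = -0.935023122428419/0.9898473695559965 = -0.9446134335315056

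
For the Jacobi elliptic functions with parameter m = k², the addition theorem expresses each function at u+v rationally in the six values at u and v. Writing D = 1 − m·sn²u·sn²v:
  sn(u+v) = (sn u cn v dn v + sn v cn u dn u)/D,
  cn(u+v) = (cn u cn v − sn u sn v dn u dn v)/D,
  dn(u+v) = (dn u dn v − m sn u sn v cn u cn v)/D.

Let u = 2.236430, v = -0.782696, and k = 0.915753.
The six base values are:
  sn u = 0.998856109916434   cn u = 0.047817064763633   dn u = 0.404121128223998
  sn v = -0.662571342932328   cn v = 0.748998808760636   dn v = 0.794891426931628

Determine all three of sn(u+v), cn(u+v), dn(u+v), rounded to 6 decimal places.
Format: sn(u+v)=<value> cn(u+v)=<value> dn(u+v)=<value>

sn(u+v)=0.919699 cn(u+v)=0.392624 dn(u+v)=0.539138

m = k² = 0.838603557009
D = 1 − m·sn²u·sn²v = 0.6326941397161556
sn(u+v) = (sn u·cn v·dn v + sn v·cn u·dn u)/D = 0.5818882376976974/0.6326941397161556 = 0.9196991107879533
cn(u+v) = (cn u·cn v − sn u·sn v·dn u·dn v)/D = 0.2484108557616479/0.6326941397161556 = 0.3926239238964534
dn(u+v) = (dn u·dn v − m·sn u·sn v·cn u·cn v)/D = 0.3411096711551839/0.6326941397161556 = 0.5391383446481982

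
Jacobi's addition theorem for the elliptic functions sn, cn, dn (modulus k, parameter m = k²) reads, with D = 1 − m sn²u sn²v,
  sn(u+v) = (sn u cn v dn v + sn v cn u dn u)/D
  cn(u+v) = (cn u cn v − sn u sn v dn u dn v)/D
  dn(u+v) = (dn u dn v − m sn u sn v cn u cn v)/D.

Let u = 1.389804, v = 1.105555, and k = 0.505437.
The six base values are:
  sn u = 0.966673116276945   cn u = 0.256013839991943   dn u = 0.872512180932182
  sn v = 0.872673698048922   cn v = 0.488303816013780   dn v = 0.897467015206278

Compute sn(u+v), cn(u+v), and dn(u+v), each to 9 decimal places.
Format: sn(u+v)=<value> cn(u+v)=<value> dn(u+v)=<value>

sn(u+v)=0.756008544 cn(u+v)=-0.654561748 dn(u+v)=0.924114908

m = k² = 0.255466560969
D = 1 − m·sn²u·sn²v = 0.8181986446023776
sn(u+v) = (sn u·cn v·dn v + sn v·cn u·dn u)/D = 0.6185651656135632/0.8181986446023776 = 0.7560085435171665
cn(u+v) = (cn u·cn v − sn u·sn v·dn u·dn v)/D = -0.5355615351373106/0.8181986446023776 = -0.6545617481407331
dn(u+v) = (dn u·dn v − m·sn u·sn v·cn u·cn v)/D = 0.7561095653321285/0.8181986446023776 = 0.9241149081829357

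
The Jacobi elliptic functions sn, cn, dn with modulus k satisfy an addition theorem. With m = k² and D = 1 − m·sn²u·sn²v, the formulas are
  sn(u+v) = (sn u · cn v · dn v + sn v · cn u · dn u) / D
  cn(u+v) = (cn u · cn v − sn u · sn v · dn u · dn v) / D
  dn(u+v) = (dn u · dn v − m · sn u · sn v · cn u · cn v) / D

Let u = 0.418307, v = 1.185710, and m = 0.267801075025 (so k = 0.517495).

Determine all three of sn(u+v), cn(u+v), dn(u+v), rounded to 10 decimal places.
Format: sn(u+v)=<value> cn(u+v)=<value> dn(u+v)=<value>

sn u = 0.4033352311159204, cn u = 0.9150522888560342, dn u = 0.9779745938707748
sn v = 0.9042715355433159, cn v = 0.4269578316486694, dn v = 0.8837517658642409
m = k² = 0.267801075025
D = 1 − m·sn²u·sn²v = 0.9643760268308633
sn(u+v) = (sn u·cn v·dn v + sn v·cn u·dn u)/D = 0.9614190499287493/0.9643760268308633 = 0.9969337926080233
cn(u+v) = (cn u·cn v − sn u·sn v·dn u·dn v)/D = 0.07546212003504068/0.9643760268308633 = 0.07824968470340831
dn(u+v) = (dn u·dn v − m·sn u·sn v·cn u·cn v)/D = 0.82612678613282/0.9643760268308633 = 0.8566438434265538

sn(u+v)=0.9969337926 cn(u+v)=0.0782496847 dn(u+v)=0.8566438434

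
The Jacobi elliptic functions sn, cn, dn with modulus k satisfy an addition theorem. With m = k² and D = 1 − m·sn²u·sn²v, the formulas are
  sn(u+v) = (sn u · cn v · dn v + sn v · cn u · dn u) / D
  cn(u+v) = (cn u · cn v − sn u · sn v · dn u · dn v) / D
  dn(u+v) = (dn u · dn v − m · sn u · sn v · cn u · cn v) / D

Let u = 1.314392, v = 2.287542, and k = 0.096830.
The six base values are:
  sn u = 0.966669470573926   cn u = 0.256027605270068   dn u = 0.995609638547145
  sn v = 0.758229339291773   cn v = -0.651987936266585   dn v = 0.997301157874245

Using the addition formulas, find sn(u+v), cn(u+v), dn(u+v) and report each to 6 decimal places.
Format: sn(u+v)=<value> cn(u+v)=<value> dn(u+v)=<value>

sn(u+v)=-0.437484 cn(u+v)=-0.899226 dn(u+v)=0.999102

m = k² = 0.0093760489
D = 1 − m·sn²u·sn²v = 0.9949629409761333
sn(u+v) = (sn u·cn v·dn v + sn v·cn u·dn u)/D = -0.435280518011921/0.9949629409761333 = -0.4374841515050583
cn(u+v) = (cn u·cn v − sn u·sn v·dn u·dn v)/D = -0.8946966662255706/0.9949629409761333 = -0.8992261212742317
dn(u+v) = (dn u·dn v − m·sn u·sn v·cn u·cn v)/D = 0.9940698074551655/0.9949629409761333 = 0.9991023449374994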